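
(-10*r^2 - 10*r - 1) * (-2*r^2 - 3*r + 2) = 20*r^4 + 50*r^3 + 12*r^2 - 17*r - 2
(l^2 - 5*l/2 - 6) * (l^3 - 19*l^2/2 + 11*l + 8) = l^5 - 12*l^4 + 115*l^3/4 + 75*l^2/2 - 86*l - 48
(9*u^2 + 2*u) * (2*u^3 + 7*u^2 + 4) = 18*u^5 + 67*u^4 + 14*u^3 + 36*u^2 + 8*u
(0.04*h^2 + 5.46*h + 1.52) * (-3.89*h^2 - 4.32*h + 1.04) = -0.1556*h^4 - 21.4122*h^3 - 29.4584*h^2 - 0.888000000000001*h + 1.5808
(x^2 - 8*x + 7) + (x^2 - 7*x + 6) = 2*x^2 - 15*x + 13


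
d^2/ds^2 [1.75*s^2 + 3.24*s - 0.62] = 3.50000000000000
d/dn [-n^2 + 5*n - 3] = 5 - 2*n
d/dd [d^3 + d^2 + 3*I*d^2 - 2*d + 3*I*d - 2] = 3*d^2 + d*(2 + 6*I) - 2 + 3*I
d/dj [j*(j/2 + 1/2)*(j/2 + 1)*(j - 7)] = j^3 - 3*j^2 - 19*j/2 - 7/2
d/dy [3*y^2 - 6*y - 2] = 6*y - 6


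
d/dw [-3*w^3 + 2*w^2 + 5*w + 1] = -9*w^2 + 4*w + 5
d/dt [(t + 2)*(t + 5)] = 2*t + 7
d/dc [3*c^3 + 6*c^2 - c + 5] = 9*c^2 + 12*c - 1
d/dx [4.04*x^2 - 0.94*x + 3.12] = 8.08*x - 0.94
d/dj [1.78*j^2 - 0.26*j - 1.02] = 3.56*j - 0.26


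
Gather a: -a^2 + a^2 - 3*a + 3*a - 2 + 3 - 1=0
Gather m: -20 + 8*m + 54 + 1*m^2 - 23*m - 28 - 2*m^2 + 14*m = -m^2 - m + 6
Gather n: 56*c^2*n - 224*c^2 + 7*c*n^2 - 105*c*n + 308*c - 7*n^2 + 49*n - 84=-224*c^2 + 308*c + n^2*(7*c - 7) + n*(56*c^2 - 105*c + 49) - 84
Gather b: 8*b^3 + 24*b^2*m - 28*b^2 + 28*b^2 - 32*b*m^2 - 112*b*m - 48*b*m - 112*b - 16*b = 8*b^3 + 24*b^2*m + b*(-32*m^2 - 160*m - 128)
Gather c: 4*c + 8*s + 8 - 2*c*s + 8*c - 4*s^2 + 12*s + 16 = c*(12 - 2*s) - 4*s^2 + 20*s + 24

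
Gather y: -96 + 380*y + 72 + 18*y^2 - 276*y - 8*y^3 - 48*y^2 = -8*y^3 - 30*y^2 + 104*y - 24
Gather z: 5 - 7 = -2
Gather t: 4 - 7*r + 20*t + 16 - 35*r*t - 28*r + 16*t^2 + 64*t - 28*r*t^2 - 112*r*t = -35*r + t^2*(16 - 28*r) + t*(84 - 147*r) + 20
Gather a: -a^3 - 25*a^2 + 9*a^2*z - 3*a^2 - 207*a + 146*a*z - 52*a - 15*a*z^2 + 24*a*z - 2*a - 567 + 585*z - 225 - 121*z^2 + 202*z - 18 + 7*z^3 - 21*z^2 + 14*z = -a^3 + a^2*(9*z - 28) + a*(-15*z^2 + 170*z - 261) + 7*z^3 - 142*z^2 + 801*z - 810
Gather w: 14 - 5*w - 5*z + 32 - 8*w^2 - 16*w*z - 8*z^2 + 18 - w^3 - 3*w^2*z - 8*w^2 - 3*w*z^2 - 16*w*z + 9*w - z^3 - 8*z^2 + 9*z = -w^3 + w^2*(-3*z - 16) + w*(-3*z^2 - 32*z + 4) - z^3 - 16*z^2 + 4*z + 64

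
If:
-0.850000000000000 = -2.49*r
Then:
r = 0.34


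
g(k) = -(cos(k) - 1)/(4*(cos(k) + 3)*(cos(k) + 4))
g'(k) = -(cos(k) - 1)*sin(k)/(4*(cos(k) + 3)*(cos(k) + 4)^2) - (cos(k) - 1)*sin(k)/(4*(cos(k) + 3)^2*(cos(k) + 4)) + sin(k)/(4*(cos(k) + 3)*(cos(k) + 4))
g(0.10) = 0.00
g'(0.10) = 0.00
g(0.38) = 0.00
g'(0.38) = 0.00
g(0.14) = 0.00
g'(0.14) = 0.00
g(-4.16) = 0.04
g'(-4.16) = 0.05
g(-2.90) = 0.08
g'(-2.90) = -0.03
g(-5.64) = 0.00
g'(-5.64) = 0.01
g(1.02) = 0.01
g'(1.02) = 0.02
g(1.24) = 0.01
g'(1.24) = 0.02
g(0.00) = 0.00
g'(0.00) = 0.00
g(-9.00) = 0.07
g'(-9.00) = -0.04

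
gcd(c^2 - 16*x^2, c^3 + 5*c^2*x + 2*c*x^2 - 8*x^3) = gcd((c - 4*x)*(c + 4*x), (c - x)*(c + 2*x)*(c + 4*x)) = c + 4*x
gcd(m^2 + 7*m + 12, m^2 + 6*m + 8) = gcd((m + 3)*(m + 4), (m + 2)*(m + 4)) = m + 4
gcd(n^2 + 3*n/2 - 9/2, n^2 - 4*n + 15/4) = n - 3/2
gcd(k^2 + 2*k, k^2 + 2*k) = k^2 + 2*k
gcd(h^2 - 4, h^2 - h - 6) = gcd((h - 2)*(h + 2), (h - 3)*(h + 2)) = h + 2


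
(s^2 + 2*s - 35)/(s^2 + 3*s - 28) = (s - 5)/(s - 4)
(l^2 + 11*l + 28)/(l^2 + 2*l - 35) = (l + 4)/(l - 5)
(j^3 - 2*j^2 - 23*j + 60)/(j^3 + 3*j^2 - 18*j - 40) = (j - 3)/(j + 2)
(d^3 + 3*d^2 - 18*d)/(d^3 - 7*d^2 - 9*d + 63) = d*(d + 6)/(d^2 - 4*d - 21)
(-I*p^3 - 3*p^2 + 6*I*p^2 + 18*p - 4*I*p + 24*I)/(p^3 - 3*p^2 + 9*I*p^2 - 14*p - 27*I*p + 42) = (-I*p^3 + p^2*(-3 + 6*I) + p*(18 - 4*I) + 24*I)/(p^3 + p^2*(-3 + 9*I) + p*(-14 - 27*I) + 42)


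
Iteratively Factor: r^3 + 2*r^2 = (r)*(r^2 + 2*r) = r*(r + 2)*(r)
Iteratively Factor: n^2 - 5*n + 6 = (n - 2)*(n - 3)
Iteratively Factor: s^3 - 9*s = (s + 3)*(s^2 - 3*s) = (s - 3)*(s + 3)*(s)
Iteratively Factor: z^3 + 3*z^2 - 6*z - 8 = (z + 1)*(z^2 + 2*z - 8) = (z + 1)*(z + 4)*(z - 2)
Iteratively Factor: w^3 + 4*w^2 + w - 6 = (w + 2)*(w^2 + 2*w - 3) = (w - 1)*(w + 2)*(w + 3)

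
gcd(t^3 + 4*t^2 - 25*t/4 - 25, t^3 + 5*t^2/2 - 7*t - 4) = t + 4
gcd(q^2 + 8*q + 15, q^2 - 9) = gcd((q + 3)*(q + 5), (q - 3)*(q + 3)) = q + 3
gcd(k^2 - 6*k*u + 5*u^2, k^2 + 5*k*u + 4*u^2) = 1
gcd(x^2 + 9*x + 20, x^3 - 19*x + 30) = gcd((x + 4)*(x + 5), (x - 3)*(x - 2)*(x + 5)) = x + 5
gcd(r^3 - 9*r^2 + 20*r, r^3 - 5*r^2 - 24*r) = r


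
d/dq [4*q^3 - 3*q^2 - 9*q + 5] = 12*q^2 - 6*q - 9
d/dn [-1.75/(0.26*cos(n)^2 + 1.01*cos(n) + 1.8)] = -(0.91*cos(n) + 1.7675)*sin(n)/(0.26*cos(n)^2 + 1.01*cos(n) + 1.8)^2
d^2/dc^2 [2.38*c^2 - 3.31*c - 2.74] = 4.76000000000000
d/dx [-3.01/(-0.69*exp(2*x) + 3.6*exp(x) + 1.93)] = (10.836 - 4.1538*exp(x))*exp(x)/(-0.69*exp(2*x) + 3.6*exp(x) + 1.93)^2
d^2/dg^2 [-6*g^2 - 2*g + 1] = -12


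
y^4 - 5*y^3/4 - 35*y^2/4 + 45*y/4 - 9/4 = (y - 3)*(y - 1)*(y - 1/4)*(y + 3)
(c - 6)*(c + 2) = c^2 - 4*c - 12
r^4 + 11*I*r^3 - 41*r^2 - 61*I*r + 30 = (r + I)*(r + 2*I)*(r + 3*I)*(r + 5*I)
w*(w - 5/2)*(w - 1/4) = w^3 - 11*w^2/4 + 5*w/8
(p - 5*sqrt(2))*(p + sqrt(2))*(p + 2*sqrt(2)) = p^3 - 2*sqrt(2)*p^2 - 26*p - 20*sqrt(2)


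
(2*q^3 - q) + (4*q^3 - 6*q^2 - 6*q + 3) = 6*q^3 - 6*q^2 - 7*q + 3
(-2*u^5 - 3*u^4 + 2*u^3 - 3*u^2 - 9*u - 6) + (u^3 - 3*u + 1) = -2*u^5 - 3*u^4 + 3*u^3 - 3*u^2 - 12*u - 5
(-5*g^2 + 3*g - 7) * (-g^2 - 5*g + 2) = 5*g^4 + 22*g^3 - 18*g^2 + 41*g - 14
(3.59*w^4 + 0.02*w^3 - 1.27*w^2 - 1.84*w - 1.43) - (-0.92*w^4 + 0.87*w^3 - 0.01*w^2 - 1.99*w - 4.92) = 4.51*w^4 - 0.85*w^3 - 1.26*w^2 + 0.15*w + 3.49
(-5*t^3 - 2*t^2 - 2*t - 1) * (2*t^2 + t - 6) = -10*t^5 - 9*t^4 + 24*t^3 + 8*t^2 + 11*t + 6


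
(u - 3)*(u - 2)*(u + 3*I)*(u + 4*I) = u^4 - 5*u^3 + 7*I*u^3 - 6*u^2 - 35*I*u^2 + 60*u + 42*I*u - 72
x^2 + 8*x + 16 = (x + 4)^2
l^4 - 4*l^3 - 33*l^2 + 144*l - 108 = (l - 6)*(l - 3)*(l - 1)*(l + 6)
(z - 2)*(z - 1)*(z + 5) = z^3 + 2*z^2 - 13*z + 10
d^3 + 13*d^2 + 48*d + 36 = (d + 1)*(d + 6)^2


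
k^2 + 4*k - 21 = (k - 3)*(k + 7)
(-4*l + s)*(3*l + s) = -12*l^2 - l*s + s^2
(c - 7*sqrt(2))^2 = c^2 - 14*sqrt(2)*c + 98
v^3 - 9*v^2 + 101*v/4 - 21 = (v - 4)*(v - 7/2)*(v - 3/2)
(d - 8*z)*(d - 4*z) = d^2 - 12*d*z + 32*z^2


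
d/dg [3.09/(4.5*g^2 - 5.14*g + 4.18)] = (15.8826 - 27.81*g)/(4.5*g^2 - 5.14*g + 4.18)^2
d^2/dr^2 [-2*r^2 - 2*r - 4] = -4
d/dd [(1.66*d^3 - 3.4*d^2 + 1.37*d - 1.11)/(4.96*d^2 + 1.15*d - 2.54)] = (8.2336*d^4 + 3.818*d^3 - 23.3544*d^2 + 28.2832*d - 2.2033)/(24.6016*d^4 + 11.408*d^3 - 23.8743*d^2 - 5.842*d + 6.4516)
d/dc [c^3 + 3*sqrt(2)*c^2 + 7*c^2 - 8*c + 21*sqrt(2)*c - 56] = 3*c^2 + 6*sqrt(2)*c + 14*c - 8 + 21*sqrt(2)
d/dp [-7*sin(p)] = -7*cos(p)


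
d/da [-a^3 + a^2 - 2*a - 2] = -3*a^2 + 2*a - 2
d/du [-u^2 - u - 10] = -2*u - 1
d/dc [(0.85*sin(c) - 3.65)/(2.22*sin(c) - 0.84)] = 7.389*cos(c)/(2.22*sin(c) - 0.84)^2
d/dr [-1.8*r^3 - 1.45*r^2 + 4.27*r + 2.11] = -5.4*r^2 - 2.9*r + 4.27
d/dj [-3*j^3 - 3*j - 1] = -9*j^2 - 3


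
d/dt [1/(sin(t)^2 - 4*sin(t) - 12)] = 2*(2 - sin(t))*cos(t)/((sin(t) - 6)^2*(sin(t) + 2)^2)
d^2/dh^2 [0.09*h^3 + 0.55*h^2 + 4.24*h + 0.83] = 0.54*h + 1.1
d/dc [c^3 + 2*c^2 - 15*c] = 3*c^2 + 4*c - 15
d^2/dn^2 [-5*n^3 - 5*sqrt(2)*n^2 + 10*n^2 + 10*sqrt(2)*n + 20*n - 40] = -30*n - 10*sqrt(2) + 20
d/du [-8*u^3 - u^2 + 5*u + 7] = -24*u^2 - 2*u + 5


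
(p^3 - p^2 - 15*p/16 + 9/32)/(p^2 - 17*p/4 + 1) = (8*p^2 - 6*p - 9)/(8*(p - 4))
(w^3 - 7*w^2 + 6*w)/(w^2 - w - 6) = w*(-w^2 + 7*w - 6)/(-w^2 + w + 6)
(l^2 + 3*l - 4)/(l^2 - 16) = (l - 1)/(l - 4)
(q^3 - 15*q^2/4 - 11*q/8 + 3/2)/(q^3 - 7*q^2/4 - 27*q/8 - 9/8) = (2*q^2 - 9*q + 4)/(2*q^2 - 5*q - 3)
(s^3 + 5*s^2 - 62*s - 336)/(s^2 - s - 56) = s + 6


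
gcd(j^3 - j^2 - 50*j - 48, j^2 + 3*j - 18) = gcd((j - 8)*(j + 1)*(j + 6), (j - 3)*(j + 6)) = j + 6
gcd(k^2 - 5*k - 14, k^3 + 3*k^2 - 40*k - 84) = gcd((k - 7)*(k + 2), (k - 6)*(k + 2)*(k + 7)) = k + 2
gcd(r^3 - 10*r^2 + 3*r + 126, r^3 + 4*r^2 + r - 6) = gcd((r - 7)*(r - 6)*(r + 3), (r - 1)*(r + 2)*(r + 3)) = r + 3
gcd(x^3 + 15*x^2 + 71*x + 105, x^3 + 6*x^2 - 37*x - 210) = x^2 + 12*x + 35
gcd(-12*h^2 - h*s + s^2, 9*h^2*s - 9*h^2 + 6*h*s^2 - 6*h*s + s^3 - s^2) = 3*h + s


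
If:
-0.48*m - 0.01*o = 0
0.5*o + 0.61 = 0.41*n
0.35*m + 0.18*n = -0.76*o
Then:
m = 0.01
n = 1.15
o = -0.28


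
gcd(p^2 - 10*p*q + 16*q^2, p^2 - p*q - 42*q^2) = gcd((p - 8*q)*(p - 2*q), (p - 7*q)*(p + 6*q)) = 1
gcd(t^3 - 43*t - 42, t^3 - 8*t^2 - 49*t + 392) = t - 7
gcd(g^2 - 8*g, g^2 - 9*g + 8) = g - 8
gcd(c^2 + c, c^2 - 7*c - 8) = c + 1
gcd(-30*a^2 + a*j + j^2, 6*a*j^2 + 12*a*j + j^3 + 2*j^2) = 6*a + j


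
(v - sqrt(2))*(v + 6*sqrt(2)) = v^2 + 5*sqrt(2)*v - 12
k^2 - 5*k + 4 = (k - 4)*(k - 1)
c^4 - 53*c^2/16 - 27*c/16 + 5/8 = (c - 2)*(c - 1/4)*(c + 1)*(c + 5/4)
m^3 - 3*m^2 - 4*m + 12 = (m - 3)*(m - 2)*(m + 2)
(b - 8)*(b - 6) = b^2 - 14*b + 48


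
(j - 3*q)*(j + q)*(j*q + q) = j^3*q - 2*j^2*q^2 + j^2*q - 3*j*q^3 - 2*j*q^2 - 3*q^3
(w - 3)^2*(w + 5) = w^3 - w^2 - 21*w + 45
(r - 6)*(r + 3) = r^2 - 3*r - 18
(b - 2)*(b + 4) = b^2 + 2*b - 8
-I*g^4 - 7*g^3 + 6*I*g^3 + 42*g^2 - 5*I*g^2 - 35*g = g*(g - 5)*(g - 7*I)*(-I*g + I)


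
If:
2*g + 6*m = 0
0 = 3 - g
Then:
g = 3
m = -1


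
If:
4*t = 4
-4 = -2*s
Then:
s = 2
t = 1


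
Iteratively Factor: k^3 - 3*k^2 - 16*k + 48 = (k + 4)*(k^2 - 7*k + 12) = (k - 3)*(k + 4)*(k - 4)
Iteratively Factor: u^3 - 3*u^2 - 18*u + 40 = (u - 2)*(u^2 - u - 20) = (u - 2)*(u + 4)*(u - 5)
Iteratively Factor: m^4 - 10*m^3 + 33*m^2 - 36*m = (m)*(m^3 - 10*m^2 + 33*m - 36) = m*(m - 3)*(m^2 - 7*m + 12) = m*(m - 3)^2*(m - 4)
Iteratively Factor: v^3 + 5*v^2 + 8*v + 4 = (v + 2)*(v^2 + 3*v + 2) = (v + 2)^2*(v + 1)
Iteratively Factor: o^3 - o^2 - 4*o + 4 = (o - 1)*(o^2 - 4) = (o - 1)*(o + 2)*(o - 2)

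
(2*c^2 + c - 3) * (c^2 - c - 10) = 2*c^4 - c^3 - 24*c^2 - 7*c + 30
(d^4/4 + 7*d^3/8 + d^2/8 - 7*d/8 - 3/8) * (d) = d^5/4 + 7*d^4/8 + d^3/8 - 7*d^2/8 - 3*d/8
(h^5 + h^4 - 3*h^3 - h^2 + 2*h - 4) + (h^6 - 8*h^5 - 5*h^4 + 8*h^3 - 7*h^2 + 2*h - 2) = h^6 - 7*h^5 - 4*h^4 + 5*h^3 - 8*h^2 + 4*h - 6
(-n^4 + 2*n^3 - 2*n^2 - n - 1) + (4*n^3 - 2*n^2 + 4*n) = -n^4 + 6*n^3 - 4*n^2 + 3*n - 1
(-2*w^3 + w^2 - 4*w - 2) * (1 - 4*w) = 8*w^4 - 6*w^3 + 17*w^2 + 4*w - 2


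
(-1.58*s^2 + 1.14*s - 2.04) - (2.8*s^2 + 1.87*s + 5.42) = -4.38*s^2 - 0.73*s - 7.46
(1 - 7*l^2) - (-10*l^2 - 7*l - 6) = 3*l^2 + 7*l + 7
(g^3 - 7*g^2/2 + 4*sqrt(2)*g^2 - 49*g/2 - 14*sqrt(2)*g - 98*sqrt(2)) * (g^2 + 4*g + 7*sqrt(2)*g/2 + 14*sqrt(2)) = g^5 + g^4/2 + 15*sqrt(2)*g^4/2 - 21*g^3/2 + 15*sqrt(2)*g^3/4 - 1155*sqrt(2)*g^2/4 - 84*g^2 - 1078*g - 735*sqrt(2)*g - 2744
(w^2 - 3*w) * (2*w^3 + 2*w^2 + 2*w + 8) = 2*w^5 - 4*w^4 - 4*w^3 + 2*w^2 - 24*w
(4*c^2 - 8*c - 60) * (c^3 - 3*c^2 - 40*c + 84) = 4*c^5 - 20*c^4 - 196*c^3 + 836*c^2 + 1728*c - 5040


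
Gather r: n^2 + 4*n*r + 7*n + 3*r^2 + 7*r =n^2 + 7*n + 3*r^2 + r*(4*n + 7)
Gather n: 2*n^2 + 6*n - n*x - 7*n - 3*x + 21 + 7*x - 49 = 2*n^2 + n*(-x - 1) + 4*x - 28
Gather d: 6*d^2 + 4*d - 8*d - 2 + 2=6*d^2 - 4*d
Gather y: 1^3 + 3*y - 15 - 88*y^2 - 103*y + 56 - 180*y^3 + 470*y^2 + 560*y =-180*y^3 + 382*y^2 + 460*y + 42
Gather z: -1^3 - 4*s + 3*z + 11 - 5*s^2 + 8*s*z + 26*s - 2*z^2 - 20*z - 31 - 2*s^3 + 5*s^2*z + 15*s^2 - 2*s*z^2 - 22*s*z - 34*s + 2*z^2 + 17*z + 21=-2*s^3 + 10*s^2 - 2*s*z^2 - 12*s + z*(5*s^2 - 14*s)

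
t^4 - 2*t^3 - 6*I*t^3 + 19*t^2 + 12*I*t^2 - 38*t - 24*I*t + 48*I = (t - 2)*(t - 8*I)*(t - I)*(t + 3*I)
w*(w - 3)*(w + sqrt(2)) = w^3 - 3*w^2 + sqrt(2)*w^2 - 3*sqrt(2)*w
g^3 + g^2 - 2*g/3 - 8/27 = (g - 2/3)*(g + 1/3)*(g + 4/3)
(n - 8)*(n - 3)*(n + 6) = n^3 - 5*n^2 - 42*n + 144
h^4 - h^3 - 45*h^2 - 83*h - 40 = (h - 8)*(h + 1)^2*(h + 5)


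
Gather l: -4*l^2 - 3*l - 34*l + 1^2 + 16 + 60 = -4*l^2 - 37*l + 77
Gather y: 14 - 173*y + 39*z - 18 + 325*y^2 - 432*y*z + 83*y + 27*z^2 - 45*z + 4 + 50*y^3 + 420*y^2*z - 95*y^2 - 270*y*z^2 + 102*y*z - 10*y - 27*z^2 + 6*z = 50*y^3 + y^2*(420*z + 230) + y*(-270*z^2 - 330*z - 100)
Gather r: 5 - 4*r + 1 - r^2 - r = -r^2 - 5*r + 6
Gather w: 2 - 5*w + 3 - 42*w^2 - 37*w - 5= -42*w^2 - 42*w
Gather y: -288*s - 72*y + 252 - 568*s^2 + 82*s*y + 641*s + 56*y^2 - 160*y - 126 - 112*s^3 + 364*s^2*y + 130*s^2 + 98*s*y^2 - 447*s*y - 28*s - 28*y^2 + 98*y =-112*s^3 - 438*s^2 + 325*s + y^2*(98*s + 28) + y*(364*s^2 - 365*s - 134) + 126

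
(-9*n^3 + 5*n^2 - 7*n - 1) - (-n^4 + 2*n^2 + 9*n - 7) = n^4 - 9*n^3 + 3*n^2 - 16*n + 6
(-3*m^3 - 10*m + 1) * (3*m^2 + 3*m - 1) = -9*m^5 - 9*m^4 - 27*m^3 - 27*m^2 + 13*m - 1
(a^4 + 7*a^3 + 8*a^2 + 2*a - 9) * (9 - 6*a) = -6*a^5 - 33*a^4 + 15*a^3 + 60*a^2 + 72*a - 81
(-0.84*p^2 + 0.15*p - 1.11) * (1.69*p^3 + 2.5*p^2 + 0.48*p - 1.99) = -1.4196*p^5 - 1.8465*p^4 - 1.9041*p^3 - 1.0314*p^2 - 0.8313*p + 2.2089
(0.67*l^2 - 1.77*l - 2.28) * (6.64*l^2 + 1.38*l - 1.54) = 4.4488*l^4 - 10.8282*l^3 - 18.6136*l^2 - 0.420599999999999*l + 3.5112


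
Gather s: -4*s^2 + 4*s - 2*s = -4*s^2 + 2*s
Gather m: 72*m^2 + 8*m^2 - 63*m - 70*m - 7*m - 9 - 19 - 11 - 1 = 80*m^2 - 140*m - 40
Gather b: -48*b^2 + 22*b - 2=-48*b^2 + 22*b - 2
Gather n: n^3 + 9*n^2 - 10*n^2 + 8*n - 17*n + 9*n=n^3 - n^2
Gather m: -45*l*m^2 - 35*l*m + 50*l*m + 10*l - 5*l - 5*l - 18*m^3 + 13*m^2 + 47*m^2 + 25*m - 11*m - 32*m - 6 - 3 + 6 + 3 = -18*m^3 + m^2*(60 - 45*l) + m*(15*l - 18)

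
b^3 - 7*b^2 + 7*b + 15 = (b - 5)*(b - 3)*(b + 1)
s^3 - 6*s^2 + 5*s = s*(s - 5)*(s - 1)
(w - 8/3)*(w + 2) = w^2 - 2*w/3 - 16/3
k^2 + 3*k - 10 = (k - 2)*(k + 5)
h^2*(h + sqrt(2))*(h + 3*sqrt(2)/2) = h^4 + 5*sqrt(2)*h^3/2 + 3*h^2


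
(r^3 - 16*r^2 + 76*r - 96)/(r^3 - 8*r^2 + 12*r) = (r - 8)/r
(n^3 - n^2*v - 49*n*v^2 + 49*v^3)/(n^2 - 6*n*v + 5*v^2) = (-n^2 + 49*v^2)/(-n + 5*v)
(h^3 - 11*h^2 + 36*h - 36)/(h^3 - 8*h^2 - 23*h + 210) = (h^2 - 5*h + 6)/(h^2 - 2*h - 35)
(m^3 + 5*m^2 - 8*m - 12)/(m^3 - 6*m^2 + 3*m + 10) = (m + 6)/(m - 5)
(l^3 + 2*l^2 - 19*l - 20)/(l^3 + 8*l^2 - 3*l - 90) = (l^2 - 3*l - 4)/(l^2 + 3*l - 18)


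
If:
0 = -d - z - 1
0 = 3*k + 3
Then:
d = -z - 1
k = -1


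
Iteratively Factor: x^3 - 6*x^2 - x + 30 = (x - 3)*(x^2 - 3*x - 10) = (x - 3)*(x + 2)*(x - 5)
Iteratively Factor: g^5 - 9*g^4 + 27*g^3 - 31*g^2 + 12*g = (g)*(g^4 - 9*g^3 + 27*g^2 - 31*g + 12) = g*(g - 3)*(g^3 - 6*g^2 + 9*g - 4) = g*(g - 3)*(g - 1)*(g^2 - 5*g + 4) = g*(g - 3)*(g - 1)^2*(g - 4)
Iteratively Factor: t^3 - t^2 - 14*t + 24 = (t - 2)*(t^2 + t - 12) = (t - 3)*(t - 2)*(t + 4)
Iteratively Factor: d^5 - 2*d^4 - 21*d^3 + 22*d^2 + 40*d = (d - 5)*(d^4 + 3*d^3 - 6*d^2 - 8*d) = (d - 5)*(d + 4)*(d^3 - d^2 - 2*d) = d*(d - 5)*(d + 4)*(d^2 - d - 2) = d*(d - 5)*(d - 2)*(d + 4)*(d + 1)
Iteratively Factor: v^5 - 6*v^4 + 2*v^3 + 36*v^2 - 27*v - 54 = (v - 3)*(v^4 - 3*v^3 - 7*v^2 + 15*v + 18) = (v - 3)^2*(v^3 - 7*v - 6) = (v - 3)^3*(v^2 + 3*v + 2) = (v - 3)^3*(v + 2)*(v + 1)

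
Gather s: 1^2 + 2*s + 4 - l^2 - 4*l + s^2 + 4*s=-l^2 - 4*l + s^2 + 6*s + 5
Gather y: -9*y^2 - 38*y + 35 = -9*y^2 - 38*y + 35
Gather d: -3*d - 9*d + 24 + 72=96 - 12*d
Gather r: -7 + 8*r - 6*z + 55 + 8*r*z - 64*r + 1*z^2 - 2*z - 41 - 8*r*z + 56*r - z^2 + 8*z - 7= 0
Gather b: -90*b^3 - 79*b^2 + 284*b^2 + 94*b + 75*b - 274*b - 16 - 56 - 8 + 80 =-90*b^3 + 205*b^2 - 105*b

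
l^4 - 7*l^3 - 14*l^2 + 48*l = l*(l - 8)*(l - 2)*(l + 3)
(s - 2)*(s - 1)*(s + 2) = s^3 - s^2 - 4*s + 4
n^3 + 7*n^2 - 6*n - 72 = (n - 3)*(n + 4)*(n + 6)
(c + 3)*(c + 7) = c^2 + 10*c + 21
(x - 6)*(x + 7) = x^2 + x - 42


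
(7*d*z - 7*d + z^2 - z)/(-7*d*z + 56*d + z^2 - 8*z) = (-7*d*z + 7*d - z^2 + z)/(7*d*z - 56*d - z^2 + 8*z)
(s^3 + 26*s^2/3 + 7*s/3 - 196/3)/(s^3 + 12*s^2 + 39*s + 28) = (s - 7/3)/(s + 1)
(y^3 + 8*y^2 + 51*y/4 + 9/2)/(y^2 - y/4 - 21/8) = 2*(2*y^2 + 13*y + 6)/(4*y - 7)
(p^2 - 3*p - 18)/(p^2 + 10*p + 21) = (p - 6)/(p + 7)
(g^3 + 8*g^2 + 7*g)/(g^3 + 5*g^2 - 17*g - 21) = g/(g - 3)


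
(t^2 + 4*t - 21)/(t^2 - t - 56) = (t - 3)/(t - 8)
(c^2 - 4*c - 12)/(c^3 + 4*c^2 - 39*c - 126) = (c + 2)/(c^2 + 10*c + 21)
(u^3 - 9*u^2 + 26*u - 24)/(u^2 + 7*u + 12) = (u^3 - 9*u^2 + 26*u - 24)/(u^2 + 7*u + 12)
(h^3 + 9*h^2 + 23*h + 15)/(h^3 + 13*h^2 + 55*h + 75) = (h + 1)/(h + 5)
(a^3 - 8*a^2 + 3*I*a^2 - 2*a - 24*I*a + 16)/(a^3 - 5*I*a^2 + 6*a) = (a^2 + 2*a*(-4 + I) - 16*I)/(a*(a - 6*I))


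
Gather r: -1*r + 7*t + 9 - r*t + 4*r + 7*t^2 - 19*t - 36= r*(3 - t) + 7*t^2 - 12*t - 27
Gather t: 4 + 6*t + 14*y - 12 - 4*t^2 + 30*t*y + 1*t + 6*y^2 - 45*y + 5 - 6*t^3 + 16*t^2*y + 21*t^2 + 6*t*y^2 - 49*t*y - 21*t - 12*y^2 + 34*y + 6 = -6*t^3 + t^2*(16*y + 17) + t*(6*y^2 - 19*y - 14) - 6*y^2 + 3*y + 3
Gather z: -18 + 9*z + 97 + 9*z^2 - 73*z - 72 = 9*z^2 - 64*z + 7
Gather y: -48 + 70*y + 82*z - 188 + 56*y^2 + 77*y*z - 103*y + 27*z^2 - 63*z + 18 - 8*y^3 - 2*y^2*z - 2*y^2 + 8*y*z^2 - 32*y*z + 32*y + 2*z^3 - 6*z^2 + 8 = -8*y^3 + y^2*(54 - 2*z) + y*(8*z^2 + 45*z - 1) + 2*z^3 + 21*z^2 + 19*z - 210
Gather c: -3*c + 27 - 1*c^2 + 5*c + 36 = -c^2 + 2*c + 63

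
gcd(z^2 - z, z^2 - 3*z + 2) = z - 1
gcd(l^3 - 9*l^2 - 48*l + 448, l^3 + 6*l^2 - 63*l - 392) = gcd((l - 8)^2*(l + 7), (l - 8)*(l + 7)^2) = l^2 - l - 56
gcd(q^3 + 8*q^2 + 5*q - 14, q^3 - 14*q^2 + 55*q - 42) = q - 1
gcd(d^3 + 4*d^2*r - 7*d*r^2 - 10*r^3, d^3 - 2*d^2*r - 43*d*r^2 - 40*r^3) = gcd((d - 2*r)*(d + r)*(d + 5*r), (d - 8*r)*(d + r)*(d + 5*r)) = d^2 + 6*d*r + 5*r^2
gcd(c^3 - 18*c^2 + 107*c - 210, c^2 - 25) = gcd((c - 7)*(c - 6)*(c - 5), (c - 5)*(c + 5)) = c - 5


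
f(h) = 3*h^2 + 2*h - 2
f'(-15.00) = -88.00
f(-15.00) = 643.00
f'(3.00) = 20.00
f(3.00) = 31.00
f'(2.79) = 18.74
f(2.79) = 26.93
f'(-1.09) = -4.54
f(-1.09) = -0.62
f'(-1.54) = -7.24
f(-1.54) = 2.03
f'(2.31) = 15.86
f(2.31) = 18.63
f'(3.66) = 23.96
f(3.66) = 45.51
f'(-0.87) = -3.22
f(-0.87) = -1.47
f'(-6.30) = -35.80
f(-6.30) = 104.47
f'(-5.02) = -28.12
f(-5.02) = 63.56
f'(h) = 6*h + 2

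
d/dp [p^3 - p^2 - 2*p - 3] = 3*p^2 - 2*p - 2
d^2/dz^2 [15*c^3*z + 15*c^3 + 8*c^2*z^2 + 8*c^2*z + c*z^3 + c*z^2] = 2*c*(8*c + 3*z + 1)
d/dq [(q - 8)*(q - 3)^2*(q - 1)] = 4*q^3 - 45*q^2 + 142*q - 129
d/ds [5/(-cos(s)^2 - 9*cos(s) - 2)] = -5*(2*cos(s) + 9)*sin(s)/(cos(s)^2 + 9*cos(s) + 2)^2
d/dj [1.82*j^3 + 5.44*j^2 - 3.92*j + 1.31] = 5.46*j^2 + 10.88*j - 3.92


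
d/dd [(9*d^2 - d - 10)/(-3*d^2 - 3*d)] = -10/(3*d^2)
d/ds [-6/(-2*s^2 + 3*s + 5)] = 6*(3 - 4*s)/(-2*s^2 + 3*s + 5)^2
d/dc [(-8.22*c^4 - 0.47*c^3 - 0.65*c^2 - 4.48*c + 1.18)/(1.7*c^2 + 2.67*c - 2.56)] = (-27.948*c^5 - 66.6412*c^4 + 81.663*c^3 + 9.4901*c^2 - 0.684*c + 8.3182)/(2.89*c^4 + 9.078*c^3 - 1.5751*c^2 - 13.6704*c + 6.5536)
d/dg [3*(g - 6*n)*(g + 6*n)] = 6*g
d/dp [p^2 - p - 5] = 2*p - 1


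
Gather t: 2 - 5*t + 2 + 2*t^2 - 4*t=2*t^2 - 9*t + 4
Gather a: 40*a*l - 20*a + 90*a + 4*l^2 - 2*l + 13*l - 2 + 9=a*(40*l + 70) + 4*l^2 + 11*l + 7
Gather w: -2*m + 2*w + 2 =-2*m + 2*w + 2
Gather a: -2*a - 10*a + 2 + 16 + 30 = 48 - 12*a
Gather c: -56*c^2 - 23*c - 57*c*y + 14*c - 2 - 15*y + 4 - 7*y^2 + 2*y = -56*c^2 + c*(-57*y - 9) - 7*y^2 - 13*y + 2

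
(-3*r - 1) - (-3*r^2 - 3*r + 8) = 3*r^2 - 9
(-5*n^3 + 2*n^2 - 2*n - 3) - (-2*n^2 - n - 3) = -5*n^3 + 4*n^2 - n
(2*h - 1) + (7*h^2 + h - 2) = 7*h^2 + 3*h - 3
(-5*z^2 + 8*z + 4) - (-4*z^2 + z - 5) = -z^2 + 7*z + 9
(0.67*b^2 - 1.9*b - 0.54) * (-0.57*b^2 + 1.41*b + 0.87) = -0.3819*b^4 + 2.0277*b^3 - 1.7883*b^2 - 2.4144*b - 0.4698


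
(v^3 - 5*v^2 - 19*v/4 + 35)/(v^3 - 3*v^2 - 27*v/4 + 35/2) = (v - 4)/(v - 2)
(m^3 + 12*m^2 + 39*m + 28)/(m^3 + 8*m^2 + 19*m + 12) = (m + 7)/(m + 3)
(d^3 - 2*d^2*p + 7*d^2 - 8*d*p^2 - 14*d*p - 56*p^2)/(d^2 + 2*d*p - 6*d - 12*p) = (d^2 - 4*d*p + 7*d - 28*p)/(d - 6)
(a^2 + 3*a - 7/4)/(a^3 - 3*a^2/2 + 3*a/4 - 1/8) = 2*(2*a + 7)/(4*a^2 - 4*a + 1)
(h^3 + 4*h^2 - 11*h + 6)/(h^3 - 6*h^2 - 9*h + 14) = (h^2 + 5*h - 6)/(h^2 - 5*h - 14)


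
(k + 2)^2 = k^2 + 4*k + 4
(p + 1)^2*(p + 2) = p^3 + 4*p^2 + 5*p + 2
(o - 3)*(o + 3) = o^2 - 9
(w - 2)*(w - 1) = w^2 - 3*w + 2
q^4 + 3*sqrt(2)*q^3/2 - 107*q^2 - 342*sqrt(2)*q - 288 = (q - 8*sqrt(2))*(q + sqrt(2)/2)*(q + 3*sqrt(2))*(q + 6*sqrt(2))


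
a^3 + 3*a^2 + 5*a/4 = a*(a + 1/2)*(a + 5/2)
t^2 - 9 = (t - 3)*(t + 3)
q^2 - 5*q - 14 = (q - 7)*(q + 2)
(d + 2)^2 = d^2 + 4*d + 4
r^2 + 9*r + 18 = (r + 3)*(r + 6)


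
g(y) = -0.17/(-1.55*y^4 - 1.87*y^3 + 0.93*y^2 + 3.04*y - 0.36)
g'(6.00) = -0.00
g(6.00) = 0.00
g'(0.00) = 3.99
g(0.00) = 0.47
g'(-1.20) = 0.08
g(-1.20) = 0.06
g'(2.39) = -0.00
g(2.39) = 0.00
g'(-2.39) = 0.01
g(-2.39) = 0.01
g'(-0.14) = 0.78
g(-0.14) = 0.22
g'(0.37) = 0.76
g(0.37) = -0.22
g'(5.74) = -0.00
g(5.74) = 0.00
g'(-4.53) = 0.00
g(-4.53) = 0.00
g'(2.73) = -0.00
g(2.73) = 0.00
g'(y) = -0.17*(6.2*y^3 + 5.61*y^2 - 1.86*y - 3.04)/(-1.55*y^4 - 1.87*y^3 + 0.93*y^2 + 3.04*y - 0.36)^2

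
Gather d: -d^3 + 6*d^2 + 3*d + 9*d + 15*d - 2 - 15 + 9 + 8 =-d^3 + 6*d^2 + 27*d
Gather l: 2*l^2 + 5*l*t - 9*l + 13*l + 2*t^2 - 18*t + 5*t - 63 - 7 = 2*l^2 + l*(5*t + 4) + 2*t^2 - 13*t - 70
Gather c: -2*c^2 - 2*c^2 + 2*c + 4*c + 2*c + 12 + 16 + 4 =-4*c^2 + 8*c + 32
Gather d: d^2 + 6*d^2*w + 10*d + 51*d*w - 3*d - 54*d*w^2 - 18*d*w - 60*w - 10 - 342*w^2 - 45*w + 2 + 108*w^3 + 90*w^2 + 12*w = d^2*(6*w + 1) + d*(-54*w^2 + 33*w + 7) + 108*w^3 - 252*w^2 - 93*w - 8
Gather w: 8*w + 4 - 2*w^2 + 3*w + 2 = -2*w^2 + 11*w + 6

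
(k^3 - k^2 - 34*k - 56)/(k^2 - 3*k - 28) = k + 2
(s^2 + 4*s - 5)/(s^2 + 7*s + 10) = (s - 1)/(s + 2)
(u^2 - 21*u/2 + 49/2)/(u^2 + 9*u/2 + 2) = (2*u^2 - 21*u + 49)/(2*u^2 + 9*u + 4)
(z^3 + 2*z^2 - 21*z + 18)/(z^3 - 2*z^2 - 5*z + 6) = (z + 6)/(z + 2)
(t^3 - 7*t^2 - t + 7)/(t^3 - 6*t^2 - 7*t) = (t - 1)/t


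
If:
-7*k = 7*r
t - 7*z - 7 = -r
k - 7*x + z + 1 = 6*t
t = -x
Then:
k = -4*z - 4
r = 4*z + 4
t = 3*z + 3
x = -3*z - 3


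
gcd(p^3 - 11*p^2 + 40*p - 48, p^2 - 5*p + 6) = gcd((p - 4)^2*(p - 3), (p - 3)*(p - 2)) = p - 3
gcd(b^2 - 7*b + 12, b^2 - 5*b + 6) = b - 3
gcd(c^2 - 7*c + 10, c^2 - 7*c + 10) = c^2 - 7*c + 10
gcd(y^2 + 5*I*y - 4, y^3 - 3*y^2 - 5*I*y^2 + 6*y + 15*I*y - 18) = y + I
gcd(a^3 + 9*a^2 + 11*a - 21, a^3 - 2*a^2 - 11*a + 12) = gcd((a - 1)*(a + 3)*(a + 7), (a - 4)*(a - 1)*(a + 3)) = a^2 + 2*a - 3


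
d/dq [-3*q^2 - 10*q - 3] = -6*q - 10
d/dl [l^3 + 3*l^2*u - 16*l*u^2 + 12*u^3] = 3*l^2 + 6*l*u - 16*u^2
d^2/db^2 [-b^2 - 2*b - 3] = -2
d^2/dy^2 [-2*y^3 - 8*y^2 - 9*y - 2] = -12*y - 16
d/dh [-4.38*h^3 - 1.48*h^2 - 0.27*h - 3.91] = -13.14*h^2 - 2.96*h - 0.27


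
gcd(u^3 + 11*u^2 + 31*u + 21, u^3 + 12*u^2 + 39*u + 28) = u^2 + 8*u + 7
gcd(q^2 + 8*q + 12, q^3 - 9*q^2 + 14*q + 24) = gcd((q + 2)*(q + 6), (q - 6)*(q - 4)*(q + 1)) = 1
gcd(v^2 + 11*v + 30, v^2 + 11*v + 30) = v^2 + 11*v + 30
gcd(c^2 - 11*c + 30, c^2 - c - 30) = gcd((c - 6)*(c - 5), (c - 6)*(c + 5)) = c - 6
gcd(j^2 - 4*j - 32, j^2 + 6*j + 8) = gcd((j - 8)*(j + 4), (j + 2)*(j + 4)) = j + 4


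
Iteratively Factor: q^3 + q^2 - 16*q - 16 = (q + 1)*(q^2 - 16) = (q - 4)*(q + 1)*(q + 4)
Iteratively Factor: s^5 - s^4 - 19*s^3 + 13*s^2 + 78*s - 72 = (s + 3)*(s^4 - 4*s^3 - 7*s^2 + 34*s - 24) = (s + 3)^2*(s^3 - 7*s^2 + 14*s - 8) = (s - 1)*(s + 3)^2*(s^2 - 6*s + 8) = (s - 2)*(s - 1)*(s + 3)^2*(s - 4)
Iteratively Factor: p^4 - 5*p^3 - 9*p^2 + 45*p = (p - 5)*(p^3 - 9*p) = (p - 5)*(p - 3)*(p^2 + 3*p) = p*(p - 5)*(p - 3)*(p + 3)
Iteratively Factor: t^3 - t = (t)*(t^2 - 1) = t*(t - 1)*(t + 1)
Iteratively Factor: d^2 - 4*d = (d - 4)*(d)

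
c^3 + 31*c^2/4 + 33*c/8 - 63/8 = (c - 3/4)*(c + 3/2)*(c + 7)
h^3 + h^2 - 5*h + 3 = (h - 1)^2*(h + 3)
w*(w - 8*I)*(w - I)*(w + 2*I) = w^4 - 7*I*w^3 + 10*w^2 - 16*I*w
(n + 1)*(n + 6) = n^2 + 7*n + 6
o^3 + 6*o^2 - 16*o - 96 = (o - 4)*(o + 4)*(o + 6)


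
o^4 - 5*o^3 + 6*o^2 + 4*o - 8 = (o - 2)^3*(o + 1)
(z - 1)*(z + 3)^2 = z^3 + 5*z^2 + 3*z - 9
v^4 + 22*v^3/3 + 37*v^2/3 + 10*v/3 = v*(v + 1/3)*(v + 2)*(v + 5)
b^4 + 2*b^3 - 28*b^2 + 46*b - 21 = (b - 3)*(b - 1)^2*(b + 7)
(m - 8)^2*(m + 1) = m^3 - 15*m^2 + 48*m + 64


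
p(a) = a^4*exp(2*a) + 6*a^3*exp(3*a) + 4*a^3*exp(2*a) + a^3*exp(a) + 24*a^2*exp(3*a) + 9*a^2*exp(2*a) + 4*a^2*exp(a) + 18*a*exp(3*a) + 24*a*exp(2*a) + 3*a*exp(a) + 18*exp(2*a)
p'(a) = 2*a^4*exp(2*a) + 18*a^3*exp(3*a) + 12*a^3*exp(2*a) + a^3*exp(a) + 90*a^2*exp(3*a) + 30*a^2*exp(2*a) + 7*a^2*exp(a) + 102*a*exp(3*a) + 66*a*exp(2*a) + 11*a*exp(a) + 18*exp(3*a) + 60*exp(2*a) + 3*exp(a)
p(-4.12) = -0.21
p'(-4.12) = 0.12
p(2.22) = 190671.69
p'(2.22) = 736697.99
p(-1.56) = 0.03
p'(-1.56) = -0.27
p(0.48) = 150.41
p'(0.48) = 655.94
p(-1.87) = 0.10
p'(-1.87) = -0.15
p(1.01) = 1459.83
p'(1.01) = 6144.37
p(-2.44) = 0.11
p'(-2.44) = 0.12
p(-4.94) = -0.26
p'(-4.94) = 0.00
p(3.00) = 3647212.78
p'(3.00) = 13538603.54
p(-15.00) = 0.00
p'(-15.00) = 0.00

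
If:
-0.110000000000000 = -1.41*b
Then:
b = 0.08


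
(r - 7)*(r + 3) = r^2 - 4*r - 21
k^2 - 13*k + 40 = (k - 8)*(k - 5)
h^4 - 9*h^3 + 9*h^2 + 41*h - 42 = (h - 7)*(h - 3)*(h - 1)*(h + 2)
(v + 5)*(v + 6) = v^2 + 11*v + 30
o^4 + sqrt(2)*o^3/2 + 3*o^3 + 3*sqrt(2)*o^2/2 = o^2*(o + 3)*(o + sqrt(2)/2)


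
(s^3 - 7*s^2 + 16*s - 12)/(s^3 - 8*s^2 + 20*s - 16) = (s - 3)/(s - 4)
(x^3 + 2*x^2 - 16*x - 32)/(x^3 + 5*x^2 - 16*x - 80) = (x + 2)/(x + 5)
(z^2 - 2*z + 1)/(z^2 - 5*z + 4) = (z - 1)/(z - 4)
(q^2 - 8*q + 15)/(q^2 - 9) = (q - 5)/(q + 3)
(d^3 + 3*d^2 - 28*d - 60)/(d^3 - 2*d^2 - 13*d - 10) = (d + 6)/(d + 1)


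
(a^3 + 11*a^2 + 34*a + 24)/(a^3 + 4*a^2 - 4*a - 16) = (a^2 + 7*a + 6)/(a^2 - 4)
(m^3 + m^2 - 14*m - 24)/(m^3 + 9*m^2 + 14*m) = (m^2 - m - 12)/(m*(m + 7))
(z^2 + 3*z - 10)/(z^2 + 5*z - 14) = (z + 5)/(z + 7)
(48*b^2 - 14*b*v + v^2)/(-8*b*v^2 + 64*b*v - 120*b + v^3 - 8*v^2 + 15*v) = (-6*b + v)/(v^2 - 8*v + 15)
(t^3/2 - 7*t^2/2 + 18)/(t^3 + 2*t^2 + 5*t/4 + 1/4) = 2*(t^3 - 7*t^2 + 36)/(4*t^3 + 8*t^2 + 5*t + 1)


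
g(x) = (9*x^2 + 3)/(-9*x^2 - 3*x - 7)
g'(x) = 18*x/(-9*x^2 - 3*x - 7) + (18*x + 3)*(9*x^2 + 3)/(-9*x^2 - 3*x - 7)^2 = 9*(-3*x^2 - 8*x + 1)/(81*x^4 + 54*x^3 + 135*x^2 + 42*x + 49)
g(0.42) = -0.47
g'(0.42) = -0.27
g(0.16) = -0.42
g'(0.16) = -0.05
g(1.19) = -0.68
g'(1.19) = -0.21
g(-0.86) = -0.87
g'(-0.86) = 0.42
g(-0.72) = -0.81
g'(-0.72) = 0.52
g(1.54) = -0.74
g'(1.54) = -0.15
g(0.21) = -0.42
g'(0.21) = -0.11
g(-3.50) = -1.06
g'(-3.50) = -0.01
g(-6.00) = -1.04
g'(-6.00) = -0.00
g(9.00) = -0.96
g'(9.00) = 0.00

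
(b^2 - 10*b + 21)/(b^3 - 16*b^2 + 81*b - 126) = 1/(b - 6)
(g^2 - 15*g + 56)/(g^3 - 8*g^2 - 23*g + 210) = (g - 8)/(g^2 - g - 30)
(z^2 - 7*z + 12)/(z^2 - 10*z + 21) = (z - 4)/(z - 7)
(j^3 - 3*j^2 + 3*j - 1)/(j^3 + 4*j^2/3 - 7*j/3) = 3*(j^2 - 2*j + 1)/(j*(3*j + 7))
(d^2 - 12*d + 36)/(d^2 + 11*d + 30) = (d^2 - 12*d + 36)/(d^2 + 11*d + 30)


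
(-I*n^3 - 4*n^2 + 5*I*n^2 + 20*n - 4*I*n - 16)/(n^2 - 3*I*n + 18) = (-I*n^3 + n^2*(-4 + 5*I) + 4*n*(5 - I) - 16)/(n^2 - 3*I*n + 18)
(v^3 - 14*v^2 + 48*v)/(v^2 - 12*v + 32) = v*(v - 6)/(v - 4)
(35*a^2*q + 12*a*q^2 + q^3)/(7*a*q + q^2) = 5*a + q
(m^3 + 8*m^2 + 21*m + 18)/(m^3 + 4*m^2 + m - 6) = (m + 3)/(m - 1)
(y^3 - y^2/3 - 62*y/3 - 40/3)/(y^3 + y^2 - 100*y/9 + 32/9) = 3*(3*y^2 - 13*y - 10)/(9*y^2 - 27*y + 8)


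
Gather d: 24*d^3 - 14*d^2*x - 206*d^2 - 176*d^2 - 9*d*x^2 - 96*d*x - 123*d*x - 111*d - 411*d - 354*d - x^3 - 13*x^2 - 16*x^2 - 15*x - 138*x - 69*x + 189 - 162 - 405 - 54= 24*d^3 + d^2*(-14*x - 382) + d*(-9*x^2 - 219*x - 876) - x^3 - 29*x^2 - 222*x - 432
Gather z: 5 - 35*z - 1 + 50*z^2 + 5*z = 50*z^2 - 30*z + 4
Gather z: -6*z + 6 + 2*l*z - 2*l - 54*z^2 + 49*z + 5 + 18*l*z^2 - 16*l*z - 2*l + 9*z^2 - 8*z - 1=-4*l + z^2*(18*l - 45) + z*(35 - 14*l) + 10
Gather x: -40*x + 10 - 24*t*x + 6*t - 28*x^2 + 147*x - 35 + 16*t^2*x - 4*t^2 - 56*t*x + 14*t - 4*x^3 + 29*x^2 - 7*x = -4*t^2 + 20*t - 4*x^3 + x^2 + x*(16*t^2 - 80*t + 100) - 25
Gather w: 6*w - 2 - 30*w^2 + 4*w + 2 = -30*w^2 + 10*w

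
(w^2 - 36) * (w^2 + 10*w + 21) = w^4 + 10*w^3 - 15*w^2 - 360*w - 756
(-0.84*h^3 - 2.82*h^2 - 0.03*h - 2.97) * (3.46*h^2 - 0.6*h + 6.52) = -2.9064*h^5 - 9.2532*h^4 - 3.8886*h^3 - 28.6446*h^2 + 1.5864*h - 19.3644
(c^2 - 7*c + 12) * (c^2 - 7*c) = c^4 - 14*c^3 + 61*c^2 - 84*c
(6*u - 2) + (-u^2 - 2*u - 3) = -u^2 + 4*u - 5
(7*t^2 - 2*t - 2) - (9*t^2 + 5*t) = -2*t^2 - 7*t - 2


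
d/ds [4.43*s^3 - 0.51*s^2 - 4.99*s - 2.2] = 13.29*s^2 - 1.02*s - 4.99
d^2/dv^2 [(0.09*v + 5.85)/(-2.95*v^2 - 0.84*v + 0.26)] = (-(0.09*v + 5.85)*(5.9*v + 0.84)*(11.8*v + 1.68) + (1.593*v + 34.6662)*(2.95*v^2 + 0.84*v - 0.26))/(2.95*v^2 + 0.84*v - 0.26)^3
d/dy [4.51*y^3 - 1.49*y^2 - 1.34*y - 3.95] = 13.53*y^2 - 2.98*y - 1.34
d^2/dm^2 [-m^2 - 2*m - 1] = -2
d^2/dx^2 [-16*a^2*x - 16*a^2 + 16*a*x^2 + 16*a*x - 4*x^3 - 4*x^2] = 32*a - 24*x - 8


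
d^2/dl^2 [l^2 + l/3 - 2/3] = 2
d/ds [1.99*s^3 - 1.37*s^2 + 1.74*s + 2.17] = 5.97*s^2 - 2.74*s + 1.74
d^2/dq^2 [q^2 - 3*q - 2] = 2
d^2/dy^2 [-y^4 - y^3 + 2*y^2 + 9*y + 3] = -12*y^2 - 6*y + 4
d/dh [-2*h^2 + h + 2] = 1 - 4*h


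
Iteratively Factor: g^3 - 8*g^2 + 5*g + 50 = (g - 5)*(g^2 - 3*g - 10) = (g - 5)^2*(g + 2)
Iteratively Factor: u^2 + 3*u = (u)*(u + 3)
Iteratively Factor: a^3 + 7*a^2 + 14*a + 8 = (a + 1)*(a^2 + 6*a + 8) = (a + 1)*(a + 4)*(a + 2)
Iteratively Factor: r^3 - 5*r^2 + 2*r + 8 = (r - 4)*(r^2 - r - 2) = (r - 4)*(r + 1)*(r - 2)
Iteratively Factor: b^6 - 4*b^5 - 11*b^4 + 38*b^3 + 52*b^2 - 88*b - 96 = (b - 2)*(b^5 - 2*b^4 - 15*b^3 + 8*b^2 + 68*b + 48) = (b - 2)*(b + 1)*(b^4 - 3*b^3 - 12*b^2 + 20*b + 48) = (b - 3)*(b - 2)*(b + 1)*(b^3 - 12*b - 16) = (b - 3)*(b - 2)*(b + 1)*(b + 2)*(b^2 - 2*b - 8) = (b - 3)*(b - 2)*(b + 1)*(b + 2)^2*(b - 4)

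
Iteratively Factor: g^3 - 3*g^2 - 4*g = (g)*(g^2 - 3*g - 4) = g*(g + 1)*(g - 4)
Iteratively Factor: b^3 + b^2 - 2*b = (b + 2)*(b^2 - b) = (b - 1)*(b + 2)*(b)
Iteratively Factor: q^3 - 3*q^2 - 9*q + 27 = (q - 3)*(q^2 - 9) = (q - 3)*(q + 3)*(q - 3)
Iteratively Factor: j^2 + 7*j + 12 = (j + 3)*(j + 4)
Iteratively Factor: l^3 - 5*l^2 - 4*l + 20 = (l - 5)*(l^2 - 4) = (l - 5)*(l + 2)*(l - 2)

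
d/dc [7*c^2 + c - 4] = 14*c + 1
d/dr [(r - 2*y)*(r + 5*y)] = 2*r + 3*y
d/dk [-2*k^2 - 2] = -4*k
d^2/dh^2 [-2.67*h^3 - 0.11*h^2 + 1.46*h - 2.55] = -16.02*h - 0.22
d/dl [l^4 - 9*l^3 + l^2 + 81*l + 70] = 4*l^3 - 27*l^2 + 2*l + 81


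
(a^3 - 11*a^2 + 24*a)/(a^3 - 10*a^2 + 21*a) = (a - 8)/(a - 7)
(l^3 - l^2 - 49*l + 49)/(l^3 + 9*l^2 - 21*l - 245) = (l^2 - 8*l + 7)/(l^2 + 2*l - 35)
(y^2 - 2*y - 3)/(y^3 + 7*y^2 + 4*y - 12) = (y^2 - 2*y - 3)/(y^3 + 7*y^2 + 4*y - 12)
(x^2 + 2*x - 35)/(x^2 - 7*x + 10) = (x + 7)/(x - 2)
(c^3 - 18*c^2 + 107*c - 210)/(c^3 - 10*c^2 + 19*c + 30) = (c - 7)/(c + 1)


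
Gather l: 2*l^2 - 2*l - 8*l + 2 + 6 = 2*l^2 - 10*l + 8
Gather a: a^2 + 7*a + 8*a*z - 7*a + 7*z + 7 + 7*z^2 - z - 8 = a^2 + 8*a*z + 7*z^2 + 6*z - 1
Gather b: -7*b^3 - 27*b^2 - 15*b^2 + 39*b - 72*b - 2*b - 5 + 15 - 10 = -7*b^3 - 42*b^2 - 35*b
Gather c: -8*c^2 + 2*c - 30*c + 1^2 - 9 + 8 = -8*c^2 - 28*c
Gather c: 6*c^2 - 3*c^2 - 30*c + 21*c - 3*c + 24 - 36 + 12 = 3*c^2 - 12*c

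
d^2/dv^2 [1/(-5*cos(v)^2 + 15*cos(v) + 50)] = (-4*sin(v)^4 + 51*sin(v)^2 + 75*cos(v)/4 + 9*cos(3*v)/4 - 9)/(5*(sin(v)^2 + 3*cos(v) + 9)^3)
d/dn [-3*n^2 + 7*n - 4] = 7 - 6*n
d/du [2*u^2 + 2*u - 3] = 4*u + 2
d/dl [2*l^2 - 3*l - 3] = 4*l - 3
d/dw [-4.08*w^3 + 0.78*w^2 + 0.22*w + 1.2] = -12.24*w^2 + 1.56*w + 0.22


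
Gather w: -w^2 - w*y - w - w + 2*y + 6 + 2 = -w^2 + w*(-y - 2) + 2*y + 8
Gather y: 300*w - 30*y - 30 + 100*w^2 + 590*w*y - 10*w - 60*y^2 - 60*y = 100*w^2 + 290*w - 60*y^2 + y*(590*w - 90) - 30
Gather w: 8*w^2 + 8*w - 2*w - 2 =8*w^2 + 6*w - 2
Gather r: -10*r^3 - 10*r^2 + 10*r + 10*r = -10*r^3 - 10*r^2 + 20*r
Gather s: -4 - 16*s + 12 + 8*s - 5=3 - 8*s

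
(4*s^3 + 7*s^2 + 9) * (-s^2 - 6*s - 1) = -4*s^5 - 31*s^4 - 46*s^3 - 16*s^2 - 54*s - 9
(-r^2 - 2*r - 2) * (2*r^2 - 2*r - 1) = -2*r^4 - 2*r^3 + r^2 + 6*r + 2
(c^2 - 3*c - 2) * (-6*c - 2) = -6*c^3 + 16*c^2 + 18*c + 4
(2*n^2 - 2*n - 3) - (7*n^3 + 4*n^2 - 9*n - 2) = -7*n^3 - 2*n^2 + 7*n - 1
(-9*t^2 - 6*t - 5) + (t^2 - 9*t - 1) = -8*t^2 - 15*t - 6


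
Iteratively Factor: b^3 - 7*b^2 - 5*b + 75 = (b - 5)*(b^2 - 2*b - 15) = (b - 5)*(b + 3)*(b - 5)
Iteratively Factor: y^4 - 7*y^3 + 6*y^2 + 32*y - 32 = (y + 2)*(y^3 - 9*y^2 + 24*y - 16) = (y - 4)*(y + 2)*(y^2 - 5*y + 4) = (y - 4)*(y - 1)*(y + 2)*(y - 4)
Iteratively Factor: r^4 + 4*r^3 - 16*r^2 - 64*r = (r)*(r^3 + 4*r^2 - 16*r - 64) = r*(r + 4)*(r^2 - 16) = r*(r + 4)^2*(r - 4)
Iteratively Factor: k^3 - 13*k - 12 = (k + 3)*(k^2 - 3*k - 4) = (k - 4)*(k + 3)*(k + 1)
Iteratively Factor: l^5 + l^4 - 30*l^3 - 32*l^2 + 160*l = (l - 5)*(l^4 + 6*l^3 - 32*l) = l*(l - 5)*(l^3 + 6*l^2 - 32) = l*(l - 5)*(l + 4)*(l^2 + 2*l - 8) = l*(l - 5)*(l - 2)*(l + 4)*(l + 4)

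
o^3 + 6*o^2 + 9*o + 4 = (o + 1)^2*(o + 4)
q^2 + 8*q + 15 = (q + 3)*(q + 5)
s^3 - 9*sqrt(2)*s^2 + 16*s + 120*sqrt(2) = (s - 6*sqrt(2))*(s - 5*sqrt(2))*(s + 2*sqrt(2))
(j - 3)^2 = j^2 - 6*j + 9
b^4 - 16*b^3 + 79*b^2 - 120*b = b*(b - 8)*(b - 5)*(b - 3)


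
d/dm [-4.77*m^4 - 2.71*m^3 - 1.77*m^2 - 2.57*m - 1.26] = -19.08*m^3 - 8.13*m^2 - 3.54*m - 2.57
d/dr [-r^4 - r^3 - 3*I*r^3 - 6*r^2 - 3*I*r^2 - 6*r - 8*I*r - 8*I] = -4*r^3 - 3*r^2*(1 + 3*I) - 6*r*(2 + I) - 6 - 8*I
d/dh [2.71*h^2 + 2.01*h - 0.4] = 5.42*h + 2.01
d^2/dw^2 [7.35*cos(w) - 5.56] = -7.35*cos(w)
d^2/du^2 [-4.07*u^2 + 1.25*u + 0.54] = -8.14000000000000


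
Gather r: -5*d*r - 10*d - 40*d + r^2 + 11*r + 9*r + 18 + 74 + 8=-50*d + r^2 + r*(20 - 5*d) + 100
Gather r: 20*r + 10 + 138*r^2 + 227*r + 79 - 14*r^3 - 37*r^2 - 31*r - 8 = -14*r^3 + 101*r^2 + 216*r + 81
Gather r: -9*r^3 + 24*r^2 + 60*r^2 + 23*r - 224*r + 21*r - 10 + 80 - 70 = -9*r^3 + 84*r^2 - 180*r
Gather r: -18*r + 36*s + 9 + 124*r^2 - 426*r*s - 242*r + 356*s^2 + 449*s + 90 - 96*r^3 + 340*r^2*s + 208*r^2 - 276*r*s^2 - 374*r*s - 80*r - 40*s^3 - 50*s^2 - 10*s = -96*r^3 + r^2*(340*s + 332) + r*(-276*s^2 - 800*s - 340) - 40*s^3 + 306*s^2 + 475*s + 99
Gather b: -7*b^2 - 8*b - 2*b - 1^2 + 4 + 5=-7*b^2 - 10*b + 8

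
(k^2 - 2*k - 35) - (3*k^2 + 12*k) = -2*k^2 - 14*k - 35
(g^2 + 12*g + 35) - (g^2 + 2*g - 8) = 10*g + 43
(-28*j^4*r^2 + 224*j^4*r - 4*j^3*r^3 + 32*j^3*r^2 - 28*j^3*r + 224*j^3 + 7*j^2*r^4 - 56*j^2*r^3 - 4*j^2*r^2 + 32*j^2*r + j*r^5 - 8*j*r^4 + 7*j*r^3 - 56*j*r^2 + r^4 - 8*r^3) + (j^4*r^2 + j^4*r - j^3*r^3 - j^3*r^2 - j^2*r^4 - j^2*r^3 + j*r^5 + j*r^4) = -27*j^4*r^2 + 225*j^4*r - 5*j^3*r^3 + 31*j^3*r^2 - 28*j^3*r + 224*j^3 + 6*j^2*r^4 - 57*j^2*r^3 - 4*j^2*r^2 + 32*j^2*r + 2*j*r^5 - 7*j*r^4 + 7*j*r^3 - 56*j*r^2 + r^4 - 8*r^3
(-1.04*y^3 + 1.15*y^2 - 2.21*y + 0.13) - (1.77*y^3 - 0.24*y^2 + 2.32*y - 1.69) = -2.81*y^3 + 1.39*y^2 - 4.53*y + 1.82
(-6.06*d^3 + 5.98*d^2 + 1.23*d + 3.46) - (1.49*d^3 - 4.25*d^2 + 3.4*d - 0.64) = -7.55*d^3 + 10.23*d^2 - 2.17*d + 4.1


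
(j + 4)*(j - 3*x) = j^2 - 3*j*x + 4*j - 12*x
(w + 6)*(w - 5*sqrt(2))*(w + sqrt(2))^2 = w^4 - 3*sqrt(2)*w^3 + 6*w^3 - 18*sqrt(2)*w^2 - 18*w^2 - 108*w - 10*sqrt(2)*w - 60*sqrt(2)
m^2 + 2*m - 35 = (m - 5)*(m + 7)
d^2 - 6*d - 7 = (d - 7)*(d + 1)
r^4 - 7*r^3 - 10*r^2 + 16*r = r*(r - 8)*(r - 1)*(r + 2)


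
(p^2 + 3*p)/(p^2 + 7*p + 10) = p*(p + 3)/(p^2 + 7*p + 10)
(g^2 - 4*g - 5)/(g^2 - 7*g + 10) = (g + 1)/(g - 2)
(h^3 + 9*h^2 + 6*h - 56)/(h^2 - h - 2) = (h^2 + 11*h + 28)/(h + 1)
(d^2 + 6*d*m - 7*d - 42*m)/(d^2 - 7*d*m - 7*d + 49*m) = (d + 6*m)/(d - 7*m)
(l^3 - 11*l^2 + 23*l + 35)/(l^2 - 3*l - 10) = (l^2 - 6*l - 7)/(l + 2)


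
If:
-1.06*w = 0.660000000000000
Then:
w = -0.62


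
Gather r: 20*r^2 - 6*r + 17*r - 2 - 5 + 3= 20*r^2 + 11*r - 4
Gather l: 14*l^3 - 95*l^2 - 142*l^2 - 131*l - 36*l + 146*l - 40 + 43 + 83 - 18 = 14*l^3 - 237*l^2 - 21*l + 68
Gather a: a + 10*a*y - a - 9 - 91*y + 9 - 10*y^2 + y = 10*a*y - 10*y^2 - 90*y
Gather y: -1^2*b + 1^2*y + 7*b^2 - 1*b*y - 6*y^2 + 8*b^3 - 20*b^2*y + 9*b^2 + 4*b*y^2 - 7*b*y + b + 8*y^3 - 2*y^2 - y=8*b^3 + 16*b^2 + 8*y^3 + y^2*(4*b - 8) + y*(-20*b^2 - 8*b)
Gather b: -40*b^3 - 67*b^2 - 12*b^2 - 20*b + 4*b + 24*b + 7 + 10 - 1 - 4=-40*b^3 - 79*b^2 + 8*b + 12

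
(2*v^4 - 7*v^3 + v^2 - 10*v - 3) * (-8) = -16*v^4 + 56*v^3 - 8*v^2 + 80*v + 24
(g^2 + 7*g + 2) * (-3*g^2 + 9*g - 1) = -3*g^4 - 12*g^3 + 56*g^2 + 11*g - 2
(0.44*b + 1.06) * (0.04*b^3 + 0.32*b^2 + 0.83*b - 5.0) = 0.0176*b^4 + 0.1832*b^3 + 0.7044*b^2 - 1.3202*b - 5.3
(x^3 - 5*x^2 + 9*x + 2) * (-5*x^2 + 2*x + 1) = -5*x^5 + 27*x^4 - 54*x^3 + 3*x^2 + 13*x + 2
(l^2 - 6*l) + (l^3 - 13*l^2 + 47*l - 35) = l^3 - 12*l^2 + 41*l - 35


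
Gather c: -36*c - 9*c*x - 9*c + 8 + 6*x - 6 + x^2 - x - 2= c*(-9*x - 45) + x^2 + 5*x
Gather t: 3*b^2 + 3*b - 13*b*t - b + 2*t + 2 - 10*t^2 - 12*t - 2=3*b^2 + 2*b - 10*t^2 + t*(-13*b - 10)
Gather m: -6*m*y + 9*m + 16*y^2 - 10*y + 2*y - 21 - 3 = m*(9 - 6*y) + 16*y^2 - 8*y - 24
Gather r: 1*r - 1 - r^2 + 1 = -r^2 + r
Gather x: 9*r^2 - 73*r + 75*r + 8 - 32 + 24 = 9*r^2 + 2*r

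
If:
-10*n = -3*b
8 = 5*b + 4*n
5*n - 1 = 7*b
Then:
No Solution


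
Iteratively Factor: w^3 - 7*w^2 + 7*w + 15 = (w - 3)*(w^2 - 4*w - 5) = (w - 5)*(w - 3)*(w + 1)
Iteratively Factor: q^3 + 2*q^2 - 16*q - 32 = (q - 4)*(q^2 + 6*q + 8) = (q - 4)*(q + 2)*(q + 4)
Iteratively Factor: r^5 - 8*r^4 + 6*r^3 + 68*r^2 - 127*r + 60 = (r - 5)*(r^4 - 3*r^3 - 9*r^2 + 23*r - 12) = (r - 5)*(r - 1)*(r^3 - 2*r^2 - 11*r + 12) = (r - 5)*(r - 1)^2*(r^2 - r - 12) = (r - 5)*(r - 1)^2*(r + 3)*(r - 4)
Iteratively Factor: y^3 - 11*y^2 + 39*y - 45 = (y - 5)*(y^2 - 6*y + 9) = (y - 5)*(y - 3)*(y - 3)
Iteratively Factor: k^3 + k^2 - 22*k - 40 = (k + 4)*(k^2 - 3*k - 10) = (k - 5)*(k + 4)*(k + 2)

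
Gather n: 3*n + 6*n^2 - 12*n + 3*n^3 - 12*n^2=3*n^3 - 6*n^2 - 9*n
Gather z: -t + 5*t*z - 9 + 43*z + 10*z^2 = -t + 10*z^2 + z*(5*t + 43) - 9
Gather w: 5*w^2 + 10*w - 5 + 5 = 5*w^2 + 10*w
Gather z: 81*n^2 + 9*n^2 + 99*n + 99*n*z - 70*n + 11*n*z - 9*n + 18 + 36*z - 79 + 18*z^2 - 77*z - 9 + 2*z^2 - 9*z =90*n^2 + 20*n + 20*z^2 + z*(110*n - 50) - 70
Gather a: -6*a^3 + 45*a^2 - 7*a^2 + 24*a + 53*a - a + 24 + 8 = -6*a^3 + 38*a^2 + 76*a + 32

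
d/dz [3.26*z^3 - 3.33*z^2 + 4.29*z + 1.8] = 9.78*z^2 - 6.66*z + 4.29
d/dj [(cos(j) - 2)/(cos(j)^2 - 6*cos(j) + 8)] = sin(j)/(cos(j) - 4)^2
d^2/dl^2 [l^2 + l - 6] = 2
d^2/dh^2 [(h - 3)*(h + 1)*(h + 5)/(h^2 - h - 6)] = -6/(h^3 + 6*h^2 + 12*h + 8)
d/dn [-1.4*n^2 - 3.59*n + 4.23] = -2.8*n - 3.59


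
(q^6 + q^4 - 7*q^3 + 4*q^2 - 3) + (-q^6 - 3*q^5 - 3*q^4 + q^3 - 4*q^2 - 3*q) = -3*q^5 - 2*q^4 - 6*q^3 - 3*q - 3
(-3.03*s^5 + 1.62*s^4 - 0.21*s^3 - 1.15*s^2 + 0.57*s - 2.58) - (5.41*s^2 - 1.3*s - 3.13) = -3.03*s^5 + 1.62*s^4 - 0.21*s^3 - 6.56*s^2 + 1.87*s + 0.55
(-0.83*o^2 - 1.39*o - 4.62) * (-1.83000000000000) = 1.5189*o^2 + 2.5437*o + 8.4546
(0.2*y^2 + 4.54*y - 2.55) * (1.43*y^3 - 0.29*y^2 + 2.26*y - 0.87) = 0.286*y^5 + 6.4342*y^4 - 4.5111*y^3 + 10.8259*y^2 - 9.7128*y + 2.2185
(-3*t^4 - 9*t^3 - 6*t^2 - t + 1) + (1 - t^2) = -3*t^4 - 9*t^3 - 7*t^2 - t + 2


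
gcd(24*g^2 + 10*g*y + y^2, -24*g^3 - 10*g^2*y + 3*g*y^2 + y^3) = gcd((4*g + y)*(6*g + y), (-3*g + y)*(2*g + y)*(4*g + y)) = 4*g + y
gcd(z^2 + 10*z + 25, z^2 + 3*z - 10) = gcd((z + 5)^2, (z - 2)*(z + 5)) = z + 5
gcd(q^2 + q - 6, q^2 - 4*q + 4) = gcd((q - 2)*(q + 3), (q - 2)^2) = q - 2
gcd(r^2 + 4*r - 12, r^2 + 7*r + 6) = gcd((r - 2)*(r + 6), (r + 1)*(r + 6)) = r + 6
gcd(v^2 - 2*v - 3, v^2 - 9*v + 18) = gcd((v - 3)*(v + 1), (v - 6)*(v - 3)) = v - 3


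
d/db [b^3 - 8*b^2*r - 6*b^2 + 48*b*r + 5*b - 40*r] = 3*b^2 - 16*b*r - 12*b + 48*r + 5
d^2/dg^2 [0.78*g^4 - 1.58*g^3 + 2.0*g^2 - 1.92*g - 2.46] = 9.36*g^2 - 9.48*g + 4.0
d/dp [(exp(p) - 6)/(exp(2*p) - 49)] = (-2*(exp(p) - 6)*exp(p) + exp(2*p) - 49)*exp(p)/(exp(2*p) - 49)^2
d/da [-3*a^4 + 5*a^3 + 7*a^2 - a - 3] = -12*a^3 + 15*a^2 + 14*a - 1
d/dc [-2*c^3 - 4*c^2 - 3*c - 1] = -6*c^2 - 8*c - 3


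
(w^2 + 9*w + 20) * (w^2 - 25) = w^4 + 9*w^3 - 5*w^2 - 225*w - 500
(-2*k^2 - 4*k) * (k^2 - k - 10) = -2*k^4 - 2*k^3 + 24*k^2 + 40*k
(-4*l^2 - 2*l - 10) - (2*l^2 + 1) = -6*l^2 - 2*l - 11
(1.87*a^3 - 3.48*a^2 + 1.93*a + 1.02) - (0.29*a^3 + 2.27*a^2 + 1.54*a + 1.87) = 1.58*a^3 - 5.75*a^2 + 0.39*a - 0.85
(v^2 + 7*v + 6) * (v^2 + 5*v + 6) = v^4 + 12*v^3 + 47*v^2 + 72*v + 36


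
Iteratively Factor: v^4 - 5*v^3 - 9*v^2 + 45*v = (v - 5)*(v^3 - 9*v) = (v - 5)*(v + 3)*(v^2 - 3*v) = (v - 5)*(v - 3)*(v + 3)*(v)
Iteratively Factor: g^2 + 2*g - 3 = (g - 1)*(g + 3)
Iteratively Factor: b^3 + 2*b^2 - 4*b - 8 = (b + 2)*(b^2 - 4) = (b - 2)*(b + 2)*(b + 2)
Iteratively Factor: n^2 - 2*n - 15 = (n + 3)*(n - 5)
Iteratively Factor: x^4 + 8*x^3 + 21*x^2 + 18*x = (x + 2)*(x^3 + 6*x^2 + 9*x) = x*(x + 2)*(x^2 + 6*x + 9) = x*(x + 2)*(x + 3)*(x + 3)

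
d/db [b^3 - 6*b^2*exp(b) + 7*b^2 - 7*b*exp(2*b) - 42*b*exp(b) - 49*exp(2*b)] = -6*b^2*exp(b) + 3*b^2 - 14*b*exp(2*b) - 54*b*exp(b) + 14*b - 105*exp(2*b) - 42*exp(b)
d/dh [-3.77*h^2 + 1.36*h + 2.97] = 1.36 - 7.54*h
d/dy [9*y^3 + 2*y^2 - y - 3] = 27*y^2 + 4*y - 1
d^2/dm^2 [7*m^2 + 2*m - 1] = 14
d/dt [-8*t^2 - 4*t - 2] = -16*t - 4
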